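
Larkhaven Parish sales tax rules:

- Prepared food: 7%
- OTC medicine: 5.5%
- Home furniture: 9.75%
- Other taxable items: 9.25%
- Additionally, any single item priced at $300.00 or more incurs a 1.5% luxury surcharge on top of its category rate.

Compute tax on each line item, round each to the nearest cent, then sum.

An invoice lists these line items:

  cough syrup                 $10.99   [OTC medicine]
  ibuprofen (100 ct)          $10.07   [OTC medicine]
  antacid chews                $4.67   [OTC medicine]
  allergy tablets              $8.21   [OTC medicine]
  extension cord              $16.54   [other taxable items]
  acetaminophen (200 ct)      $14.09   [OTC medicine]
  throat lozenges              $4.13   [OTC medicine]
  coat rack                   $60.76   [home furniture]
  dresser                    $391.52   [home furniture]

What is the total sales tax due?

$54.36

Cough syrup $10.99: OTC medicine → 5.5% → $0.60
Ibuprofen (100 ct) $10.07: OTC medicine → 5.5% → $0.55
Antacid chews $4.67: OTC medicine → 5.5% → $0.26
Allergy tablets $8.21: OTC medicine → 5.5% → $0.45
Extension cord $16.54: other taxable items → 9.25% → $1.53
Acetaminophen (200 ct) $14.09: OTC medicine → 5.5% → $0.77
Throat lozenges $4.13: OTC medicine → 5.5% → $0.23
Coat rack $60.76: home furniture → 9.75% → $5.92
Dresser $391.52: home furniture → 9.75% + 1.5% surcharge = 11.25% → $44.05
Total tax = $0.60 + $0.55 + $0.26 + $0.45 + $1.53 + $0.77 + $0.23 + $5.92 + $44.05 = $54.36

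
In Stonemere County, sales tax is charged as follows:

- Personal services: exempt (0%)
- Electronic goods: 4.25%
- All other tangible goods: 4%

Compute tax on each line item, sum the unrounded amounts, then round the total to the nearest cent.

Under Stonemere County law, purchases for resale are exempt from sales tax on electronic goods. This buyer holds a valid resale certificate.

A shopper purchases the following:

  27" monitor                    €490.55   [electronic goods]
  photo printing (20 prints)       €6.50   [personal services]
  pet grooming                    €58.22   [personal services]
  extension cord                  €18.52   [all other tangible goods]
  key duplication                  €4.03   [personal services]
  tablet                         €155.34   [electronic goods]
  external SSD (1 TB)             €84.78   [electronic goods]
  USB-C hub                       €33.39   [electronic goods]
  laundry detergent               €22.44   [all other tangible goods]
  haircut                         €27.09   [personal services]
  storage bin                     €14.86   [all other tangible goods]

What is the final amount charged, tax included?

27" monitor €490.55: electronic goods, buyer-exempt → 0% → €0.00
Photo printing (20 prints) €6.50: personal services → 0% → €0.00
Pet grooming €58.22: personal services → 0% → €0.00
Extension cord €18.52: all other tangible goods → 4% → €0.7408
Key duplication €4.03: personal services → 0% → €0.00
Tablet €155.34: electronic goods, buyer-exempt → 0% → €0.00
External SSD (1 TB) €84.78: electronic goods, buyer-exempt → 0% → €0.00
USB-C hub €33.39: electronic goods, buyer-exempt → 0% → €0.00
Laundry detergent €22.44: all other tangible goods → 4% → €0.8976
Haircut €27.09: personal services → 0% → €0.00
Storage bin €14.86: all other tangible goods → 4% → €0.5944
Subtotal = €915.72; unrounded tax = €2.2328 → €2.23; total due = €917.95

€917.95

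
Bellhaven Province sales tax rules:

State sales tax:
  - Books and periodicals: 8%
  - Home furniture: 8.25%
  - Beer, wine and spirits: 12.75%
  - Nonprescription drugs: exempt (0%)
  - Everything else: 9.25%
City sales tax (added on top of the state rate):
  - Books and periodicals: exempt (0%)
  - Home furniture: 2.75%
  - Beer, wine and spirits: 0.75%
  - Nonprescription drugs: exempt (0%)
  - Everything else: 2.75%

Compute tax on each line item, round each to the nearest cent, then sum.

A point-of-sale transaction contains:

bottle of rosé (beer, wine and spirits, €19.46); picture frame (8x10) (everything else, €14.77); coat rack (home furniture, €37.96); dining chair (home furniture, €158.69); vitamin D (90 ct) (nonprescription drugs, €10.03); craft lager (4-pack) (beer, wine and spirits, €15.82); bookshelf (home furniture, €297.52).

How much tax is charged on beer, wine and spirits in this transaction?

Bottle of rosé €19.46: beer, wine and spirits → 12.75% + 0.75% city = 13.5% → €2.63
Craft lager (4-pack) €15.82: beer, wine and spirits → 12.75% + 0.75% city = 13.5% → €2.14
Tax on beer, wine and spirits = €2.63 + €2.14 = €4.77

€4.77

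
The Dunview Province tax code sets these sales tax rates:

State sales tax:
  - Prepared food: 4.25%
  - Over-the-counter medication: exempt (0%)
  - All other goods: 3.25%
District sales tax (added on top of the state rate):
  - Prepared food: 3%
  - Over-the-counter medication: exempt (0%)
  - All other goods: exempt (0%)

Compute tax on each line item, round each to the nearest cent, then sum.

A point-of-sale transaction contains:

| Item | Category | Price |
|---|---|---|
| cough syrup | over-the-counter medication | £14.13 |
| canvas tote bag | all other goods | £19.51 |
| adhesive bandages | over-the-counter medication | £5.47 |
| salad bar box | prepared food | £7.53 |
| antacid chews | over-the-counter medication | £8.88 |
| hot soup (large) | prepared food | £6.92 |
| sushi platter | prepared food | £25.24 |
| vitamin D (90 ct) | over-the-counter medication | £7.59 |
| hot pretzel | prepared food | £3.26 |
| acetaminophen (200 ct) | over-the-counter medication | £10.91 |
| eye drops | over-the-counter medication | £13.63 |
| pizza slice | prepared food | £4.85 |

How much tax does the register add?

Cough syrup £14.13: over-the-counter medication → 0% + 0% district = 0% → £0.00
Canvas tote bag £19.51: all other goods → 3.25% + 0% district = 3.25% → £0.63
Adhesive bandages £5.47: over-the-counter medication → 0% + 0% district = 0% → £0.00
Salad bar box £7.53: prepared food → 4.25% + 3% district = 7.25% → £0.55
Antacid chews £8.88: over-the-counter medication → 0% + 0% district = 0% → £0.00
Hot soup (large) £6.92: prepared food → 4.25% + 3% district = 7.25% → £0.50
Sushi platter £25.24: prepared food → 4.25% + 3% district = 7.25% → £1.83
Vitamin D (90 ct) £7.59: over-the-counter medication → 0% + 0% district = 0% → £0.00
Hot pretzel £3.26: prepared food → 4.25% + 3% district = 7.25% → £0.24
Acetaminophen (200 ct) £10.91: over-the-counter medication → 0% + 0% district = 0% → £0.00
Eye drops £13.63: over-the-counter medication → 0% + 0% district = 0% → £0.00
Pizza slice £4.85: prepared food → 4.25% + 3% district = 7.25% → £0.35
Total tax = £0.63 + £0.55 + £0.50 + £1.83 + £0.24 + £0.35 = £4.10

£4.10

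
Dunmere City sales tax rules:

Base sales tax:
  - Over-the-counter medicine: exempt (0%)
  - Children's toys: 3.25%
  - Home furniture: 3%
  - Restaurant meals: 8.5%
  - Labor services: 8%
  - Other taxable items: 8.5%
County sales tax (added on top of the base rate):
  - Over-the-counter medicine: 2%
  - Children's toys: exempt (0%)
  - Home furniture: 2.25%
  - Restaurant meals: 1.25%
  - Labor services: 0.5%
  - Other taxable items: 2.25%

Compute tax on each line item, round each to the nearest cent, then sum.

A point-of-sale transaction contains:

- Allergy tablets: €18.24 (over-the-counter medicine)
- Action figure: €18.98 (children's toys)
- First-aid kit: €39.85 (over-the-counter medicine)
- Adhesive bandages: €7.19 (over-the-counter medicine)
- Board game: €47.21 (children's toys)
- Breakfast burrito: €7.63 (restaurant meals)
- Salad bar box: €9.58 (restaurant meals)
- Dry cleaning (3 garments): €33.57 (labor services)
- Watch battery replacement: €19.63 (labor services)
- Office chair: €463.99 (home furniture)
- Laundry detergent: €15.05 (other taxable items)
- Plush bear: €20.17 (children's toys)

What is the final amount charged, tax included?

Allergy tablets €18.24: over-the-counter medicine → 0% + 2% county = 2% → €0.36
Action figure €18.98: children's toys → 3.25% + 0% county = 3.25% → €0.62
First-aid kit €39.85: over-the-counter medicine → 0% + 2% county = 2% → €0.80
Adhesive bandages €7.19: over-the-counter medicine → 0% + 2% county = 2% → €0.14
Board game €47.21: children's toys → 3.25% + 0% county = 3.25% → €1.53
Breakfast burrito €7.63: restaurant meals → 8.5% + 1.25% county = 9.75% → €0.74
Salad bar box €9.58: restaurant meals → 8.5% + 1.25% county = 9.75% → €0.93
Dry cleaning (3 garments) €33.57: labor services → 8% + 0.5% county = 8.5% → €2.85
Watch battery replacement €19.63: labor services → 8% + 0.5% county = 8.5% → €1.67
Office chair €463.99: home furniture → 3% + 2.25% county = 5.25% → €24.36
Laundry detergent €15.05: other taxable items → 8.5% + 2.25% county = 10.75% → €1.62
Plush bear €20.17: children's toys → 3.25% + 0% county = 3.25% → €0.66
Subtotal = €701.09; tax = €36.28; total due = €737.37

€737.37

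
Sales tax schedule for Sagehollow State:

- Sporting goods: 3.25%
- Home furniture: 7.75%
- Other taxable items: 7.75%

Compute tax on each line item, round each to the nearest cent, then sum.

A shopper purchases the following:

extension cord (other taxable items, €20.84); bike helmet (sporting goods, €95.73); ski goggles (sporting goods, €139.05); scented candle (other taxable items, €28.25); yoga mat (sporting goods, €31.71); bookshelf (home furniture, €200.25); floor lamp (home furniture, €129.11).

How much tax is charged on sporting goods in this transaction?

Bike helmet €95.73: sporting goods → 3.25% → €3.11
Ski goggles €139.05: sporting goods → 3.25% → €4.52
Yoga mat €31.71: sporting goods → 3.25% → €1.03
Tax on sporting goods = €3.11 + €4.52 + €1.03 = €8.66

€8.66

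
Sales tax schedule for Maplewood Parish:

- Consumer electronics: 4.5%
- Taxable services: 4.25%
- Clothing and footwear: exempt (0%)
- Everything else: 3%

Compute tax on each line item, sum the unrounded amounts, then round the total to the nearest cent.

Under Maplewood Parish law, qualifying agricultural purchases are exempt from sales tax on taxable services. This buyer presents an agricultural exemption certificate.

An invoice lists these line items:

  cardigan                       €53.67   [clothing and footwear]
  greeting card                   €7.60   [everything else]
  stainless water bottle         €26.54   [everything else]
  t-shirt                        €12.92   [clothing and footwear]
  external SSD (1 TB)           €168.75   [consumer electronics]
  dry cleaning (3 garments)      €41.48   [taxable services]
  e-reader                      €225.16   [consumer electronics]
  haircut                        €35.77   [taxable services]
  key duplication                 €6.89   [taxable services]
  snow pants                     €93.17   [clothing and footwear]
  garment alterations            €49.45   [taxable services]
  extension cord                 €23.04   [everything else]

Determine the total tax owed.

€19.44

Cardigan €53.67: clothing and footwear → 0% → €0.00
Greeting card €7.60: everything else → 3% → €0.228
Stainless water bottle €26.54: everything else → 3% → €0.7962
T-shirt €12.92: clothing and footwear → 0% → €0.00
External SSD (1 TB) €168.75: consumer electronics → 4.5% → €7.59375
Dry cleaning (3 garments) €41.48: taxable services, buyer-exempt → 0% → €0.00
E-reader €225.16: consumer electronics → 4.5% → €10.1322
Haircut €35.77: taxable services, buyer-exempt → 0% → €0.00
Key duplication €6.89: taxable services, buyer-exempt → 0% → €0.00
Snow pants €93.17: clothing and footwear → 0% → €0.00
Garment alterations €49.45: taxable services, buyer-exempt → 0% → €0.00
Extension cord €23.04: everything else → 3% → €0.6912
Unrounded tax sum = €19.44135 → €19.44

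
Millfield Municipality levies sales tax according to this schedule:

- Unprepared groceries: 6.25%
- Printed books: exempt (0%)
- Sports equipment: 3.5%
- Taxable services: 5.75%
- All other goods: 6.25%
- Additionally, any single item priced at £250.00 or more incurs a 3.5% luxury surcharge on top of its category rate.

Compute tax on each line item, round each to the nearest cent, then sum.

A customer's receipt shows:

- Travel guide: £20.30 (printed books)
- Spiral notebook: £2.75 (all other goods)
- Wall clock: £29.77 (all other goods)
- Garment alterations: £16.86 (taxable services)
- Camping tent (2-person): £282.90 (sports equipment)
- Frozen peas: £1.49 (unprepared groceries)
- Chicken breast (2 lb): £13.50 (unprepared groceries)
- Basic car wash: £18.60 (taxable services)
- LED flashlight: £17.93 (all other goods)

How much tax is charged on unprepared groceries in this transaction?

Frozen peas £1.49: unprepared groceries → 6.25% → £0.09
Chicken breast (2 lb) £13.50: unprepared groceries → 6.25% → £0.84
Tax on unprepared groceries = £0.09 + £0.84 = £0.93

£0.93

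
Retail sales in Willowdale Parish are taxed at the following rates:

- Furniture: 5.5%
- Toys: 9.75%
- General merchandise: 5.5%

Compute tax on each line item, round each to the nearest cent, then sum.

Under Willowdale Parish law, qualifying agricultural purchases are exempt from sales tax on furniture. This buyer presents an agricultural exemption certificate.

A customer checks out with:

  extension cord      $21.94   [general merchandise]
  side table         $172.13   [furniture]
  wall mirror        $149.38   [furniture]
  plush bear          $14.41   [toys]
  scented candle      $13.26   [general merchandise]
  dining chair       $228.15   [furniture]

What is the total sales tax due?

Extension cord $21.94: general merchandise → 5.5% → $1.21
Side table $172.13: furniture, buyer-exempt → 0% → $0.00
Wall mirror $149.38: furniture, buyer-exempt → 0% → $0.00
Plush bear $14.41: toys → 9.75% → $1.40
Scented candle $13.26: general merchandise → 5.5% → $0.73
Dining chair $228.15: furniture, buyer-exempt → 0% → $0.00
Total tax = $1.21 + $1.40 + $0.73 = $3.34

$3.34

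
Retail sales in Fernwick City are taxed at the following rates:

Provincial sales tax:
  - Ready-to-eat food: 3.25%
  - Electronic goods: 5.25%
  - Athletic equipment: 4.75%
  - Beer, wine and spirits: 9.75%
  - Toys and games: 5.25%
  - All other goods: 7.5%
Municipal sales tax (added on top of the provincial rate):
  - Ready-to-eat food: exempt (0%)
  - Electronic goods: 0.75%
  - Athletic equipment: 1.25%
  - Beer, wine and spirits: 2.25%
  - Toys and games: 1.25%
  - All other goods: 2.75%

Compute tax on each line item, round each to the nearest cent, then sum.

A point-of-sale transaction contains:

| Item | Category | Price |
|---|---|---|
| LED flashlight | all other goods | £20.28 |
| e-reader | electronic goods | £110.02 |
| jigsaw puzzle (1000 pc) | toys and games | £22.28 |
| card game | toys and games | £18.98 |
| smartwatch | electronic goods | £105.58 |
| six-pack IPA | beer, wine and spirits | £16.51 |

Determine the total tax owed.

LED flashlight £20.28: all other goods → 7.5% + 2.75% municipal = 10.25% → £2.08
E-reader £110.02: electronic goods → 5.25% + 0.75% municipal = 6% → £6.60
Jigsaw puzzle (1000 pc) £22.28: toys and games → 5.25% + 1.25% municipal = 6.5% → £1.45
Card game £18.98: toys and games → 5.25% + 1.25% municipal = 6.5% → £1.23
Smartwatch £105.58: electronic goods → 5.25% + 0.75% municipal = 6% → £6.33
Six-pack IPA £16.51: beer, wine and spirits → 9.75% + 2.25% municipal = 12% → £1.98
Total tax = £2.08 + £6.60 + £1.45 + £1.23 + £6.33 + £1.98 = £19.67

£19.67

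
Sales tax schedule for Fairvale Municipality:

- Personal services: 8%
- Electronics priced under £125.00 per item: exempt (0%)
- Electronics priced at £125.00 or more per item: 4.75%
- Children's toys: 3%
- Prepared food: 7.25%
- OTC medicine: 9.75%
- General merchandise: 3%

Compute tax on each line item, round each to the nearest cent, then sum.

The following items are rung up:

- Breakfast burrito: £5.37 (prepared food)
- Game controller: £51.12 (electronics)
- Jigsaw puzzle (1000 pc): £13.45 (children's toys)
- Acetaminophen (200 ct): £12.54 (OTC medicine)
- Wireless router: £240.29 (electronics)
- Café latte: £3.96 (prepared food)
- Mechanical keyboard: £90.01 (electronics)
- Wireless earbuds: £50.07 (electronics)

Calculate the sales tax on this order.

Breakfast burrito £5.37: prepared food → 7.25% → £0.39
Game controller £51.12: electronics, under £125.00 → 0% → £0.00
Jigsaw puzzle (1000 pc) £13.45: children's toys → 3% → £0.40
Acetaminophen (200 ct) £12.54: OTC medicine → 9.75% → £1.22
Wireless router £240.29: electronics, £125.00 or more → 4.75% → £11.41
Café latte £3.96: prepared food → 7.25% → £0.29
Mechanical keyboard £90.01: electronics, under £125.00 → 0% → £0.00
Wireless earbuds £50.07: electronics, under £125.00 → 0% → £0.00
Total tax = £0.39 + £0.40 + £1.22 + £11.41 + £0.29 = £13.71

£13.71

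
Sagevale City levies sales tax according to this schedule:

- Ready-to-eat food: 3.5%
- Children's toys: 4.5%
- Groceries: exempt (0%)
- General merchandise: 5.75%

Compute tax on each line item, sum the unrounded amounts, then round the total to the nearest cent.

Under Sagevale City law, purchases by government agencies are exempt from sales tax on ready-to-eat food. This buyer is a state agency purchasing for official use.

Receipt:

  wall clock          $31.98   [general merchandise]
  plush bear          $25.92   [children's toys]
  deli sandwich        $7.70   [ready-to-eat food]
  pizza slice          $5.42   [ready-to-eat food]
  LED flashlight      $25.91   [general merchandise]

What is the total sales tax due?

$4.50

Wall clock $31.98: general merchandise → 5.75% → $1.83885
Plush bear $25.92: children's toys → 4.5% → $1.1664
Deli sandwich $7.70: ready-to-eat food, buyer-exempt → 0% → $0.00
Pizza slice $5.42: ready-to-eat food, buyer-exempt → 0% → $0.00
LED flashlight $25.91: general merchandise → 5.75% → $1.489825
Unrounded tax sum = $4.495075 → $4.50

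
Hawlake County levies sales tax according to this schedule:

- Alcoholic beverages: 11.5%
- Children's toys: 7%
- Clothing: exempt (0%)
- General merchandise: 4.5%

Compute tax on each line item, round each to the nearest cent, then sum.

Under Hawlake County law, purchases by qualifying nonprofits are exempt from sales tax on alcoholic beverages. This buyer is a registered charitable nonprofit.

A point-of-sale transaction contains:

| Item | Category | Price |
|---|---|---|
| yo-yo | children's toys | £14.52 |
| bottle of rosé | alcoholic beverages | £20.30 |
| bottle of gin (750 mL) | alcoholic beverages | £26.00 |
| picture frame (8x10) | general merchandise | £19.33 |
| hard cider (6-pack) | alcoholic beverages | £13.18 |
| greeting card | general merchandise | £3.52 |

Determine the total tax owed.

£2.05

Yo-yo £14.52: children's toys → 7% → £1.02
Bottle of rosé £20.30: alcoholic beverages, buyer-exempt → 0% → £0.00
Bottle of gin (750 mL) £26.00: alcoholic beverages, buyer-exempt → 0% → £0.00
Picture frame (8x10) £19.33: general merchandise → 4.5% → £0.87
Hard cider (6-pack) £13.18: alcoholic beverages, buyer-exempt → 0% → £0.00
Greeting card £3.52: general merchandise → 4.5% → £0.16
Total tax = £1.02 + £0.87 + £0.16 = £2.05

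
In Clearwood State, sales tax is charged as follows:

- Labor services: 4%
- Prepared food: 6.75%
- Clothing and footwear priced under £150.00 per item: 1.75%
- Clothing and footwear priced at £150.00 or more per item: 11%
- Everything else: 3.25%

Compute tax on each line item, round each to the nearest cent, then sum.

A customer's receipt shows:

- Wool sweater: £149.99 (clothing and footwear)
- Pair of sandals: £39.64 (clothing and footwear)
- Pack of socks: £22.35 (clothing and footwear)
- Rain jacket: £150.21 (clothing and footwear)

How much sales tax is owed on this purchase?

£20.22

Wool sweater £149.99: clothing and footwear, under £150.00 → 1.75% → £2.62
Pair of sandals £39.64: clothing and footwear, under £150.00 → 1.75% → £0.69
Pack of socks £22.35: clothing and footwear, under £150.00 → 1.75% → £0.39
Rain jacket £150.21: clothing and footwear, £150.00 or more → 11% → £16.52
Total tax = £2.62 + £0.69 + £0.39 + £16.52 = £20.22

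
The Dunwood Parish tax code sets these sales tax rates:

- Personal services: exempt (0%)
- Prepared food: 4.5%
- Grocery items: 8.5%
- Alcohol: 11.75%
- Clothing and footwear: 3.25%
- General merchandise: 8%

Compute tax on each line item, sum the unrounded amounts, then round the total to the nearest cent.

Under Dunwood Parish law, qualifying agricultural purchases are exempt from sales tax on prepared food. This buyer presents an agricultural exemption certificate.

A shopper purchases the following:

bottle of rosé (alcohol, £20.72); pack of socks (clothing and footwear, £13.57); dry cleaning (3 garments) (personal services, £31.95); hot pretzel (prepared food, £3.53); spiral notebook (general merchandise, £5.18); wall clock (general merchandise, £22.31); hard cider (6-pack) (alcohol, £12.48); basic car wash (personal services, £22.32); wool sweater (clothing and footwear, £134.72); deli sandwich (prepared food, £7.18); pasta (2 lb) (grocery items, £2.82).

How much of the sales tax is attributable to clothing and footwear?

£4.82

Pack of socks £13.57: clothing and footwear → 3.25% → £0.441025
Wool sweater £134.72: clothing and footwear → 3.25% → £4.3784
Tax on clothing and footwear: unrounded sum = £4.819425 → £4.82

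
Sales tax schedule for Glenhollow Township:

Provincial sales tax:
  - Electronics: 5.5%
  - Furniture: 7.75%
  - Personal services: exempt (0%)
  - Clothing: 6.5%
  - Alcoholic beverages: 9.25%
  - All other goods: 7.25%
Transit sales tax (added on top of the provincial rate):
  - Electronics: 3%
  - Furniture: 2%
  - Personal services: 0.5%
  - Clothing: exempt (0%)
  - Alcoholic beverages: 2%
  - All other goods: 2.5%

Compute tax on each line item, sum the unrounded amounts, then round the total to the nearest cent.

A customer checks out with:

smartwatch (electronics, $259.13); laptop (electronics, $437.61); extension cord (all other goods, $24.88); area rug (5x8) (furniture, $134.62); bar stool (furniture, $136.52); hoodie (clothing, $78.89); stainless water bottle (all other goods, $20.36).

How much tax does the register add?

Smartwatch $259.13: electronics → 5.5% + 3% transit = 8.5% → $22.02605
Laptop $437.61: electronics → 5.5% + 3% transit = 8.5% → $37.19685
Extension cord $24.88: all other goods → 7.25% + 2.5% transit = 9.75% → $2.4258
Area rug (5x8) $134.62: furniture → 7.75% + 2% transit = 9.75% → $13.12545
Bar stool $136.52: furniture → 7.75% + 2% transit = 9.75% → $13.3107
Hoodie $78.89: clothing → 6.5% + 0% transit = 6.5% → $5.12785
Stainless water bottle $20.36: all other goods → 7.25% + 2.5% transit = 9.75% → $1.9851
Unrounded tax sum = $95.1978 → $95.20

$95.20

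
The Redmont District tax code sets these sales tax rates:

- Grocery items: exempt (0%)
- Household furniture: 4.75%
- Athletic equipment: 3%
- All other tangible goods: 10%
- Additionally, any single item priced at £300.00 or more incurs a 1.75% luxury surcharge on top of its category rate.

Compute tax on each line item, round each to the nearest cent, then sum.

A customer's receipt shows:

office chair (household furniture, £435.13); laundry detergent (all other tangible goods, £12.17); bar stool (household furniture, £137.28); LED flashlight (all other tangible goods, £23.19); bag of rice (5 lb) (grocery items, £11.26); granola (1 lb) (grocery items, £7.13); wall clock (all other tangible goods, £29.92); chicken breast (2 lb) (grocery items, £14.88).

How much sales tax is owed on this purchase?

Office chair £435.13: household furniture → 4.75% + 1.75% surcharge = 6.5% → £28.28
Laundry detergent £12.17: all other tangible goods → 10% → £1.22
Bar stool £137.28: household furniture → 4.75% → £6.52
LED flashlight £23.19: all other tangible goods → 10% → £2.32
Bag of rice (5 lb) £11.26: grocery items → 0% → £0.00
Granola (1 lb) £7.13: grocery items → 0% → £0.00
Wall clock £29.92: all other tangible goods → 10% → £2.99
Chicken breast (2 lb) £14.88: grocery items → 0% → £0.00
Total tax = £28.28 + £1.22 + £6.52 + £2.32 + £2.99 = £41.33

£41.33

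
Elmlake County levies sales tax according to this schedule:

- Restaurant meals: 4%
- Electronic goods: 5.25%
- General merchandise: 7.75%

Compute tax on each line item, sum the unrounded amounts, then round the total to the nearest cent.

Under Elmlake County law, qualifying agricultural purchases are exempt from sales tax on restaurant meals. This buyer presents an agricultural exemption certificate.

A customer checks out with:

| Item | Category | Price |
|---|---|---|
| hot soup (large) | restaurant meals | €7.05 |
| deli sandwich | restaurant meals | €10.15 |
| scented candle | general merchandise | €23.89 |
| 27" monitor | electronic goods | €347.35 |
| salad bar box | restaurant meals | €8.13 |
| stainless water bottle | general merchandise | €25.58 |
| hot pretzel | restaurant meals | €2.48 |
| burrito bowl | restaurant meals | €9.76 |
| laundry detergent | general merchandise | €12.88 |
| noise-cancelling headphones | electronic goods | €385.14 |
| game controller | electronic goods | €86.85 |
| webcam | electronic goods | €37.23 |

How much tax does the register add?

€49.80

Hot soup (large) €7.05: restaurant meals, buyer-exempt → 0% → €0.00
Deli sandwich €10.15: restaurant meals, buyer-exempt → 0% → €0.00
Scented candle €23.89: general merchandise → 7.75% → €1.851475
27" monitor €347.35: electronic goods → 5.25% → €18.235875
Salad bar box €8.13: restaurant meals, buyer-exempt → 0% → €0.00
Stainless water bottle €25.58: general merchandise → 7.75% → €1.98245
Hot pretzel €2.48: restaurant meals, buyer-exempt → 0% → €0.00
Burrito bowl €9.76: restaurant meals, buyer-exempt → 0% → €0.00
Laundry detergent €12.88: general merchandise → 7.75% → €0.9982
Noise-cancelling headphones €385.14: electronic goods → 5.25% → €20.21985
Game controller €86.85: electronic goods → 5.25% → €4.559625
Webcam €37.23: electronic goods → 5.25% → €1.954575
Unrounded tax sum = €49.80205 → €49.80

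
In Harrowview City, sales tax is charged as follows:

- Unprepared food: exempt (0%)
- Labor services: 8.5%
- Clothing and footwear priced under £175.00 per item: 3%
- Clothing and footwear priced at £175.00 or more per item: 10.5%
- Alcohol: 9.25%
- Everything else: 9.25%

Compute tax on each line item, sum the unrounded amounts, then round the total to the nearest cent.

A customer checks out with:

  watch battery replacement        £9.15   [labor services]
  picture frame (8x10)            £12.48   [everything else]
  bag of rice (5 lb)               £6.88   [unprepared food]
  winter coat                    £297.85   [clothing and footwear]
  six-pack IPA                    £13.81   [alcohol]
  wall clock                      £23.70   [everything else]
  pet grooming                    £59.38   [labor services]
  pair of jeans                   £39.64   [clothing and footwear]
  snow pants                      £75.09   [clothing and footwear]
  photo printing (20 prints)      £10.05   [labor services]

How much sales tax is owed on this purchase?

£46.02

Watch battery replacement £9.15: labor services → 8.5% → £0.77775
Picture frame (8x10) £12.48: everything else → 9.25% → £1.1544
Bag of rice (5 lb) £6.88: unprepared food → 0% → £0.00
Winter coat £297.85: clothing and footwear, £175.00 or more → 10.5% → £31.27425
Six-pack IPA £13.81: alcohol → 9.25% → £1.277425
Wall clock £23.70: everything else → 9.25% → £2.19225
Pet grooming £59.38: labor services → 8.5% → £5.0473
Pair of jeans £39.64: clothing and footwear, under £175.00 → 3% → £1.1892
Snow pants £75.09: clothing and footwear, under £175.00 → 3% → £2.2527
Photo printing (20 prints) £10.05: labor services → 8.5% → £0.85425
Unrounded tax sum = £46.019525 → £46.02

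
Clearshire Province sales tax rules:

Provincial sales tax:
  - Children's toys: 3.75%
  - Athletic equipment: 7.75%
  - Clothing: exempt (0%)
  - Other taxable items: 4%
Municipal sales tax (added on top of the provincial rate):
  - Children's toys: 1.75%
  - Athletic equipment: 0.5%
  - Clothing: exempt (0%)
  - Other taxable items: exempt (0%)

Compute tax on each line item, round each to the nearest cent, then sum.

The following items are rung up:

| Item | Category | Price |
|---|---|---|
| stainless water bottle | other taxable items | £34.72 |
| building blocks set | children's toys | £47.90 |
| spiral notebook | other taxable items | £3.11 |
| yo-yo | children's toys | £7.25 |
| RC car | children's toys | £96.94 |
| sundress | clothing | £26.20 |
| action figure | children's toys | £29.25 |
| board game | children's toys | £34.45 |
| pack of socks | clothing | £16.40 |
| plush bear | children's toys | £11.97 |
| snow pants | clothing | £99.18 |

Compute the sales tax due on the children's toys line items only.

Building blocks set £47.90: children's toys → 3.75% + 1.75% municipal = 5.5% → £2.63
Yo-yo £7.25: children's toys → 3.75% + 1.75% municipal = 5.5% → £0.40
RC car £96.94: children's toys → 3.75% + 1.75% municipal = 5.5% → £5.33
Action figure £29.25: children's toys → 3.75% + 1.75% municipal = 5.5% → £1.61
Board game £34.45: children's toys → 3.75% + 1.75% municipal = 5.5% → £1.89
Plush bear £11.97: children's toys → 3.75% + 1.75% municipal = 5.5% → £0.66
Tax on children's toys = £2.63 + £0.40 + £5.33 + £1.61 + £1.89 + £0.66 = £12.52

£12.52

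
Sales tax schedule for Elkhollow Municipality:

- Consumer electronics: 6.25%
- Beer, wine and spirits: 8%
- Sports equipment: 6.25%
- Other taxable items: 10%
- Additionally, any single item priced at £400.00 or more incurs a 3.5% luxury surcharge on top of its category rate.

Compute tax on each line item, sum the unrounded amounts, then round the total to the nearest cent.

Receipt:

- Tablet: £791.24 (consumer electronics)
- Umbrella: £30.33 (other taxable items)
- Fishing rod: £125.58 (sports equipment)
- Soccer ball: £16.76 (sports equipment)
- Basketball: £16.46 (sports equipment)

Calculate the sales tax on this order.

£90.10

Tablet £791.24: consumer electronics → 6.25% + 3.5% surcharge = 9.75% → £77.1459
Umbrella £30.33: other taxable items → 10% → £3.033
Fishing rod £125.58: sports equipment → 6.25% → £7.84875
Soccer ball £16.76: sports equipment → 6.25% → £1.0475
Basketball £16.46: sports equipment → 6.25% → £1.02875
Unrounded tax sum = £90.1039 → £90.10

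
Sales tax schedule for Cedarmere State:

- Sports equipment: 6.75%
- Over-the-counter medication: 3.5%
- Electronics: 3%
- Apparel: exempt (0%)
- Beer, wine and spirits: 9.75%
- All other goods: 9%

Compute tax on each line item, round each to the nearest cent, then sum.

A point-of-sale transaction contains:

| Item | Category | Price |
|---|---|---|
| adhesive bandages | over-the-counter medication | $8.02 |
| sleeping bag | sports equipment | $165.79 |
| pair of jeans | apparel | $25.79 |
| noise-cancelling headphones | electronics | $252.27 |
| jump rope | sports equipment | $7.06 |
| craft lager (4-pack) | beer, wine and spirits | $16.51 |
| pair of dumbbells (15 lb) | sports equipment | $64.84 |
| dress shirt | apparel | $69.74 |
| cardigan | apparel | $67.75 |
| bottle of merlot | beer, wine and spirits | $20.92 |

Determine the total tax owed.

$27.55

Adhesive bandages $8.02: over-the-counter medication → 3.5% → $0.28
Sleeping bag $165.79: sports equipment → 6.75% → $11.19
Pair of jeans $25.79: apparel → 0% → $0.00
Noise-cancelling headphones $252.27: electronics → 3% → $7.57
Jump rope $7.06: sports equipment → 6.75% → $0.48
Craft lager (4-pack) $16.51: beer, wine and spirits → 9.75% → $1.61
Pair of dumbbells (15 lb) $64.84: sports equipment → 6.75% → $4.38
Dress shirt $69.74: apparel → 0% → $0.00
Cardigan $67.75: apparel → 0% → $0.00
Bottle of merlot $20.92: beer, wine and spirits → 9.75% → $2.04
Total tax = $0.28 + $11.19 + $7.57 + $0.48 + $1.61 + $4.38 + $2.04 = $27.55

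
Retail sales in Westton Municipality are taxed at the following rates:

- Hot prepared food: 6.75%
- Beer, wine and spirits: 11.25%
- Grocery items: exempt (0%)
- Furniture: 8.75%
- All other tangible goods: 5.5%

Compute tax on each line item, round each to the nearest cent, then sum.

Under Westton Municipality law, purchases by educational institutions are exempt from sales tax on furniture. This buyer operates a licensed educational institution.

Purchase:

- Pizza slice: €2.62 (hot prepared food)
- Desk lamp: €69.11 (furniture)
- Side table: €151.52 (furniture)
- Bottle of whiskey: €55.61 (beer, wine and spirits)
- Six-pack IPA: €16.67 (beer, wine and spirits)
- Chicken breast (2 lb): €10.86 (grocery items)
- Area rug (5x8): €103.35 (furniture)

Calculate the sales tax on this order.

Pizza slice €2.62: hot prepared food → 6.75% → €0.18
Desk lamp €69.11: furniture, buyer-exempt → 0% → €0.00
Side table €151.52: furniture, buyer-exempt → 0% → €0.00
Bottle of whiskey €55.61: beer, wine and spirits → 11.25% → €6.26
Six-pack IPA €16.67: beer, wine and spirits → 11.25% → €1.88
Chicken breast (2 lb) €10.86: grocery items → 0% → €0.00
Area rug (5x8) €103.35: furniture, buyer-exempt → 0% → €0.00
Total tax = €0.18 + €6.26 + €1.88 = €8.32

€8.32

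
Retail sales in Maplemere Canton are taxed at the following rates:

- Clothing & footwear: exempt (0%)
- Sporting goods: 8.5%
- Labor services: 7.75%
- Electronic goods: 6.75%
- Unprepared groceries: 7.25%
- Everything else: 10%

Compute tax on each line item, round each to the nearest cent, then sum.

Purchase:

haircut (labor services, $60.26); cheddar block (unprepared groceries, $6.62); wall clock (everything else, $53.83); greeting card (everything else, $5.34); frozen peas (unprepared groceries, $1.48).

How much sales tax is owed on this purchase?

Haircut $60.26: labor services → 7.75% → $4.67
Cheddar block $6.62: unprepared groceries → 7.25% → $0.48
Wall clock $53.83: everything else → 10% → $5.38
Greeting card $5.34: everything else → 10% → $0.53
Frozen peas $1.48: unprepared groceries → 7.25% → $0.11
Total tax = $4.67 + $0.48 + $5.38 + $0.53 + $0.11 = $11.17

$11.17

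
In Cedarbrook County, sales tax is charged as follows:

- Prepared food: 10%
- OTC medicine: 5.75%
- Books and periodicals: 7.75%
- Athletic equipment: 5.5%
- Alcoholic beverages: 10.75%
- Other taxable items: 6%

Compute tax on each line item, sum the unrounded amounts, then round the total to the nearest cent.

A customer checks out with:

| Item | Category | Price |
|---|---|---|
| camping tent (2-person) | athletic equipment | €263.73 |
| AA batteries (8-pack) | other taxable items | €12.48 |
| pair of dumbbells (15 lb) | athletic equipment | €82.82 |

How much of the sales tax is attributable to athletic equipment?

Camping tent (2-person) €263.73: athletic equipment → 5.5% → €14.50515
Pair of dumbbells (15 lb) €82.82: athletic equipment → 5.5% → €4.5551
Tax on athletic equipment: unrounded sum = €19.06025 → €19.06

€19.06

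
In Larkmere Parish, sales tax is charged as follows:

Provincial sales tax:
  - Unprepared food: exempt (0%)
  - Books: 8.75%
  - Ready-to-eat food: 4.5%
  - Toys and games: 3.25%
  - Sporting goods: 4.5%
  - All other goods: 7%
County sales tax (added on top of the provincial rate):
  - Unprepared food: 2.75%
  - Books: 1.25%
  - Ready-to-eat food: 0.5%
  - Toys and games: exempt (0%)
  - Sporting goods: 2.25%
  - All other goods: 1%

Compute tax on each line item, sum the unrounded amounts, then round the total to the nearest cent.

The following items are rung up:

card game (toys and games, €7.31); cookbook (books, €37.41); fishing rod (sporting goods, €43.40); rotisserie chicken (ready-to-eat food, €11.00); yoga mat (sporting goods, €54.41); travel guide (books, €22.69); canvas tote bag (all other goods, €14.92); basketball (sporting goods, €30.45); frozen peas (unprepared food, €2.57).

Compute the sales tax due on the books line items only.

Cookbook €37.41: books → 8.75% + 1.25% county = 10% → €3.741
Travel guide €22.69: books → 8.75% + 1.25% county = 10% → €2.269
Tax on books: unrounded sum = €6.01 → €6.01

€6.01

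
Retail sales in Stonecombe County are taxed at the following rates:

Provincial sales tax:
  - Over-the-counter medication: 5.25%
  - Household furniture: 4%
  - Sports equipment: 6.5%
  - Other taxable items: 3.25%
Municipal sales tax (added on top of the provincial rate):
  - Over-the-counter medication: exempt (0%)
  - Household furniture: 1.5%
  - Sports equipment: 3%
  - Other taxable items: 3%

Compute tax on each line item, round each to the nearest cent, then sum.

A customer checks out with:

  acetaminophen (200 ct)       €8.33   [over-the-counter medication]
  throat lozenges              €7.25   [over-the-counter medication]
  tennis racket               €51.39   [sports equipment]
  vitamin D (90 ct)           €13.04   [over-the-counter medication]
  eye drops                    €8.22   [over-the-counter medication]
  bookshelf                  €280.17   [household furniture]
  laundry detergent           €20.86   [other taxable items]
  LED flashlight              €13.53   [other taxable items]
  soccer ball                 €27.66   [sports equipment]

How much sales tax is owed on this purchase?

Acetaminophen (200 ct) €8.33: over-the-counter medication → 5.25% + 0% municipal = 5.25% → €0.44
Throat lozenges €7.25: over-the-counter medication → 5.25% + 0% municipal = 5.25% → €0.38
Tennis racket €51.39: sports equipment → 6.5% + 3% municipal = 9.5% → €4.88
Vitamin D (90 ct) €13.04: over-the-counter medication → 5.25% + 0% municipal = 5.25% → €0.68
Eye drops €8.22: over-the-counter medication → 5.25% + 0% municipal = 5.25% → €0.43
Bookshelf €280.17: household furniture → 4% + 1.5% municipal = 5.5% → €15.41
Laundry detergent €20.86: other taxable items → 3.25% + 3% municipal = 6.25% → €1.30
LED flashlight €13.53: other taxable items → 3.25% + 3% municipal = 6.25% → €0.85
Soccer ball €27.66: sports equipment → 6.5% + 3% municipal = 9.5% → €2.63
Total tax = €0.44 + €0.38 + €4.88 + €0.68 + €0.43 + €15.41 + €1.30 + €0.85 + €2.63 = €27.00

€27.00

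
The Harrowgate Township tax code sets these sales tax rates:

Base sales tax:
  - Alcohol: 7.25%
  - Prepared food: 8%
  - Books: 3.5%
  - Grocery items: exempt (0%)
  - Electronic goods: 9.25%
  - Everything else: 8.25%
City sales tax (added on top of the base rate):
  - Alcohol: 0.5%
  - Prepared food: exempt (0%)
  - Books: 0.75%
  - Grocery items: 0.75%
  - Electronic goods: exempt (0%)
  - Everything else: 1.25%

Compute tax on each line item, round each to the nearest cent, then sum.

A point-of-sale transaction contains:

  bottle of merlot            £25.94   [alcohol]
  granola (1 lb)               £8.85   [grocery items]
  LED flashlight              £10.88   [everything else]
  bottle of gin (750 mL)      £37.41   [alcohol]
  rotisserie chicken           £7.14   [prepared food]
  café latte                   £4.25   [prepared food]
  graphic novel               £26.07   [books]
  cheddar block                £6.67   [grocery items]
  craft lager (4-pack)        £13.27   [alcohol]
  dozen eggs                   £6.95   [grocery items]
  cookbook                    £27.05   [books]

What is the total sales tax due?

Bottle of merlot £25.94: alcohol → 7.25% + 0.5% city = 7.75% → £2.01
Granola (1 lb) £8.85: grocery items → 0% + 0.75% city = 0.75% → £0.07
LED flashlight £10.88: everything else → 8.25% + 1.25% city = 9.5% → £1.03
Bottle of gin (750 mL) £37.41: alcohol → 7.25% + 0.5% city = 7.75% → £2.90
Rotisserie chicken £7.14: prepared food → 8% + 0% city = 8% → £0.57
Café latte £4.25: prepared food → 8% + 0% city = 8% → £0.34
Graphic novel £26.07: books → 3.5% + 0.75% city = 4.25% → £1.11
Cheddar block £6.67: grocery items → 0% + 0.75% city = 0.75% → £0.05
Craft lager (4-pack) £13.27: alcohol → 7.25% + 0.5% city = 7.75% → £1.03
Dozen eggs £6.95: grocery items → 0% + 0.75% city = 0.75% → £0.05
Cookbook £27.05: books → 3.5% + 0.75% city = 4.25% → £1.15
Total tax = £2.01 + £0.07 + £1.03 + £2.90 + £0.57 + £0.34 + £1.11 + £0.05 + £1.03 + £0.05 + £1.15 = £10.31

£10.31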